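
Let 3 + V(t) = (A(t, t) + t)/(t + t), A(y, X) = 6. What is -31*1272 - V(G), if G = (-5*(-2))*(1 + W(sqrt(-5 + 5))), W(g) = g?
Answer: -197149/5 ≈ -39430.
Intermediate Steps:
G = 10 (G = (-5*(-2))*(1 + sqrt(-5 + 5)) = 10*(1 + sqrt(0)) = 10*(1 + 0) = 10*1 = 10)
V(t) = -3 + (6 + t)/(2*t) (V(t) = -3 + (6 + t)/(t + t) = -3 + (6 + t)/((2*t)) = -3 + (6 + t)*(1/(2*t)) = -3 + (6 + t)/(2*t))
-31*1272 - V(G) = -31*1272 - (-5/2 + 3/10) = -39432 - (-5/2 + 3*(1/10)) = -39432 - (-5/2 + 3/10) = -39432 - 1*(-11/5) = -39432 + 11/5 = -197149/5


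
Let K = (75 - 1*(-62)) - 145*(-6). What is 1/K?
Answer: 1/1007 ≈ 0.00099305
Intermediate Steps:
K = 1007 (K = (75 + 62) + 870 = 137 + 870 = 1007)
1/K = 1/1007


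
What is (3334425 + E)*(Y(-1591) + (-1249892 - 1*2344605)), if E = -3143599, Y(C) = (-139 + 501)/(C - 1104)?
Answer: -1848563859865802/2695 ≈ -6.8592e+11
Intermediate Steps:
Y(C) = 362/(-1104 + C)
(3334425 + E)*(Y(-1591) + (-1249892 - 1*2344605)) = (3334425 - 3143599)*(362/(-1104 - 1591) + (-1249892 - 1*2344605)) = 190826*(362/(-2695) + (-1249892 - 2344605)) = 190826*(362*(-1/2695) - 3594497) = 190826*(-362/2695 - 3594497) = 190826*(-9687169777/2695) = -1848563859865802/2695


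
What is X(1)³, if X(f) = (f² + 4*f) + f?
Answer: 216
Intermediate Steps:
X(f) = f² + 5*f
X(1)³ = (1*(5 + 1))³ = (1*6)³ = 6³ = 216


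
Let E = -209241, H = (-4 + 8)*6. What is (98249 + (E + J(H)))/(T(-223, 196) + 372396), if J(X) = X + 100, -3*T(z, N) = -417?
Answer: -110868/372535 ≈ -0.29760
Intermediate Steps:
H = 24 (H = 4*6 = 24)
T(z, N) = 139 (T(z, N) = -⅓*(-417) = 139)
J(X) = 100 + X
(98249 + (E + J(H)))/(T(-223, 196) + 372396) = (98249 + (-209241 + (100 + 24)))/(139 + 372396) = (98249 + (-209241 + 124))/372535 = (98249 - 209117)*(1/372535) = -110868*1/372535 = -110868/372535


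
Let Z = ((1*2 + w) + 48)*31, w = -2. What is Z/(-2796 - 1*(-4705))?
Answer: 1488/1909 ≈ 0.77947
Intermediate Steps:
Z = 1488 (Z = ((1*2 - 2) + 48)*31 = ((2 - 2) + 48)*31 = (0 + 48)*31 = 48*31 = 1488)
Z/(-2796 - 1*(-4705)) = 1488/(-2796 - 1*(-4705)) = 1488/(-2796 + 4705) = 1488/1909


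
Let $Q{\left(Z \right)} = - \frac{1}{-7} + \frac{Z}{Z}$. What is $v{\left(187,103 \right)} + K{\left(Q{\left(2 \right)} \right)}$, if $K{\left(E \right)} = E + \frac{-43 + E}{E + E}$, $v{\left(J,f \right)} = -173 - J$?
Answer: $- \frac{42243}{112} \approx -377.17$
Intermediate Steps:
$Q{\left(Z \right)} = \frac{8}{7}$ ($Q{\left(Z \right)} = \left(-1\right) \left(- \frac{1}{7}\right) + 1 = \frac{1}{7} + 1 = \frac{8}{7}$)
$K{\left(E \right)} = E + \frac{-43 + E}{2 E}$
$v{\left(187,103 \right)} + K{\left(Q{\left(2 \right)} \right)} = \left(-173 - 187\right) + \left(\frac{1}{2} + \frac{8}{7} - \frac{43}{2 \cdot \frac{8}{7}}\right) = \left(-173 - 187\right) + \left(\frac{1}{2} + \frac{8}{7} - \frac{301}{16}\right) = -360 + \left(\frac{1}{2} + \frac{8}{7} - \frac{301}{16}\right) = -360 - \frac{1923}{112} = - \frac{42243}{112}$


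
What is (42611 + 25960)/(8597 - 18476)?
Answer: -22857/3293 ≈ -6.9411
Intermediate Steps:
(42611 + 25960)/(8597 - 18476) = 68571/(-9879) = 68571*(-1/9879) = -22857/3293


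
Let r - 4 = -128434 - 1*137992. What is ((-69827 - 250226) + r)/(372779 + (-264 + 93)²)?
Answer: -117295/80404 ≈ -1.4588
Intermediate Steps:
r = -266422 (r = 4 + (-128434 - 1*137992) = 4 + (-128434 - 137992) = 4 - 266426 = -266422)
((-69827 - 250226) + r)/(372779 + (-264 + 93)²) = ((-69827 - 250226) - 266422)/(372779 + (-264 + 93)²) = (-320053 - 266422)/(372779 + (-171)²) = -586475/(372779 + 29241) = -586475/402020 = -586475*1/402020 = -117295/80404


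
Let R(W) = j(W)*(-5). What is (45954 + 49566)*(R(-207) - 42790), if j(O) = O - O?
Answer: -4087300800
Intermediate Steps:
j(O) = 0
R(W) = 0 (R(W) = 0*(-5) = 0)
(45954 + 49566)*(R(-207) - 42790) = (45954 + 49566)*(0 - 42790) = 95520*(-42790) = -4087300800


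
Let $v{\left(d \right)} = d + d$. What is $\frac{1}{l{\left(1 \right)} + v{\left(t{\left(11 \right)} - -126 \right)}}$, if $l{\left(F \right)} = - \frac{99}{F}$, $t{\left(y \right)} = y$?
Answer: $\frac{1}{175} \approx 0.0057143$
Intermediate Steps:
$v{\left(d \right)} = 2 d$
$\frac{1}{l{\left(1 \right)} + v{\left(t{\left(11 \right)} - -126 \right)}} = \frac{1}{- \frac{99}{1} + 2 \left(11 - -126\right)} = \frac{1}{\left(-99\right) 1 + 2 \left(11 + 126\right)} = \frac{1}{-99 + 2 \cdot 137} = \frac{1}{-99 + 274} = \frac{1}{175}$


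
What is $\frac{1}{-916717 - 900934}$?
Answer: $- \frac{1}{1817651} \approx -5.5016 \cdot 10^{-7}$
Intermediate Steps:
$\frac{1}{-916717 - 900934} = \frac{1}{-1817651} = - \frac{1}{1817651}$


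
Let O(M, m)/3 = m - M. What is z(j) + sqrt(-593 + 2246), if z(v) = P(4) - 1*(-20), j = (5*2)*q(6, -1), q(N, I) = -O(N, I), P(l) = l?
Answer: 24 + sqrt(1653) ≈ 64.657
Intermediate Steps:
O(M, m) = -3*M + 3*m (O(M, m) = 3*(m - M) = -3*M + 3*m)
q(N, I) = -3*I + 3*N (q(N, I) = -(-3*N + 3*I) = -3*I + 3*N)
j = 210 (j = (5*2)*(-3*(-1) + 3*6) = 10*(3 + 18) = 10*21 = 210)
z(v) = 24 (z(v) = 4 - 1*(-20) = 4 + 20 = 24)
z(j) + sqrt(-593 + 2246) = 24 + sqrt(-593 + 2246) = 24 + sqrt(1653)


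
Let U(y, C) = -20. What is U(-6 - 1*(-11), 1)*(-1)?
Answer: 20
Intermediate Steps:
U(-6 - 1*(-11), 1)*(-1) = -20*(-1) = 20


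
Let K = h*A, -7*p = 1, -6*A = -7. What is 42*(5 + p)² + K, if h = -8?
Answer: 20612/21 ≈ 981.52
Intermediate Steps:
A = 7/6 (A = -⅙*(-7) = 7/6 ≈ 1.1667)
p = -⅐ (p = -⅐*1 = -⅐ ≈ -0.14286)
K = -28/3 (K = -8*7/6 = -28/3 ≈ -9.3333)
42*(5 + p)² + K = 42*(5 - ⅐)² - 28/3 = 42*(34/7)² - 28/3 = 42*(1156/49) - 28/3 = 6936/7 - 28/3 = 20612/21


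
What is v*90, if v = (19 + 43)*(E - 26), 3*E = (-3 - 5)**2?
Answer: -26040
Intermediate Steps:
E = 64/3 (E = (-3 - 5)**2/3 = (1/3)*(-8)**2 = (1/3)*64 = 64/3 ≈ 21.333)
v = -868/3 (v = (19 + 43)*(64/3 - 26) = 62*(-14/3) = -868/3 ≈ -289.33)
v*90 = -868/3*90 = -26040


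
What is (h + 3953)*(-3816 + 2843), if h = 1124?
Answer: -4939921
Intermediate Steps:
(h + 3953)*(-3816 + 2843) = (1124 + 3953)*(-3816 + 2843) = 5077*(-973) = -4939921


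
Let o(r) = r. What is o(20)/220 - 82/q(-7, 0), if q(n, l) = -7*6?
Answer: 472/231 ≈ 2.0433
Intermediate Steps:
q(n, l) = -42
o(20)/220 - 82/q(-7, 0) = 20/220 - 82/(-42) = 20*(1/220) - 82*(-1/42) = 1/11 + 41/21 = 472/231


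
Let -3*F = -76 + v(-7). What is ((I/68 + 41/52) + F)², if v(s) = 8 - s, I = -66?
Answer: 2855940481/7033104 ≈ 406.07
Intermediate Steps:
F = 61/3 (F = -(-76 + (8 - 1*(-7)))/3 = -(-76 + (8 + 7))/3 = -(-76 + 15)/3 = -⅓*(-61) = 61/3 ≈ 20.333)
((I/68 + 41/52) + F)² = ((-66/68 + 41/52) + 61/3)² = ((-66*1/68 + 41*(1/52)) + 61/3)² = ((-33/34 + 41/52) + 61/3)² = (-161/884 + 61/3)² = (53441/2652)² = 2855940481/7033104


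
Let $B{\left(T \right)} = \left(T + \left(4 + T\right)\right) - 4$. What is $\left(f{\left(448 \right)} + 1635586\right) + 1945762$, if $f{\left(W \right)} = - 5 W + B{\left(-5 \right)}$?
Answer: $3579098$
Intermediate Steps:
$B{\left(T \right)} = 2 T$ ($B{\left(T \right)} = \left(4 + 2 T\right) - 4 = 2 T$)
$f{\left(W \right)} = -10 - 5 W$ ($f{\left(W \right)} = - 5 W + 2 \left(-5\right) = - 5 W - 10 = -10 - 5 W$)
$\left(f{\left(448 \right)} + 1635586\right) + 1945762 = \left(\left(-10 - 2240\right) + 1635586\right) + 1945762 = \left(-2250 + 1635586\right) + 1945762 = 1633336 + 1945762 = 3579098$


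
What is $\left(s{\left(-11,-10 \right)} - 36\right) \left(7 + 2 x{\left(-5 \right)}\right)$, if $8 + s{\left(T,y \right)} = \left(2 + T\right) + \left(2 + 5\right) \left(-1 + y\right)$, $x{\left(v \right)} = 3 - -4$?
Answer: $-2730$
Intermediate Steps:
$x{\left(v \right)} = 7$ ($x{\left(v \right)} = 3 + 4 = 7$)
$s{\left(T,y \right)} = -13 + T + 7 y$ ($s{\left(T,y \right)} = -8 + \left(\left(2 + T\right) + \left(2 + 5\right) \left(-1 + y\right)\right) = -8 + \left(\left(2 + T\right) + 7 \left(-1 + y\right)\right) = -8 + \left(\left(2 + T\right) + \left(-7 + 7 y\right)\right) = -8 + \left(-5 + T + 7 y\right) = -13 + T + 7 y$)
$\left(s{\left(-11,-10 \right)} - 36\right) \left(7 + 2 x{\left(-5 \right)}\right) = \left(\left(-13 - 11 + 7 \left(-10\right)\right) - 36\right) \left(7 + 2 \cdot 7\right) = \left(\left(-13 - 11 - 70\right) - 36\right) \left(7 + 14\right) = \left(-94 - 36\right) 21 = \left(-130\right) 21 = -2730$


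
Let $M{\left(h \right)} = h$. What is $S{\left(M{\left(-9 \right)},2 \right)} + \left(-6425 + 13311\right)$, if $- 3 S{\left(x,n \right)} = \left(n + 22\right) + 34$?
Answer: $\frac{20600}{3} \approx 6866.7$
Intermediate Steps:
$S{\left(x,n \right)} = - \frac{56}{3} - \frac{n}{3}$ ($S{\left(x,n \right)} = - \frac{\left(n + 22\right) + 34}{3} = - \frac{\left(22 + n\right) + 34}{3} = - \frac{56 + n}{3} = - \frac{56}{3} - \frac{n}{3}$)
$S{\left(M{\left(-9 \right)},2 \right)} + \left(-6425 + 13311\right) = \left(- \frac{56}{3} - \frac{2}{3}\right) + \left(-6425 + 13311\right) = \left(- \frac{56}{3} - \frac{2}{3}\right) + 6886 = - \frac{58}{3} + 6886 = \frac{20600}{3}$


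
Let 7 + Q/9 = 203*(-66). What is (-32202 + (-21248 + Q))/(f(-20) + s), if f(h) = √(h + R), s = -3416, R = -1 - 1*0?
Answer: 84958360/1667011 + 174095*I*√21/11669077 ≈ 50.964 + 0.068369*I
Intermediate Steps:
R = -1 (R = -1 + 0 = -1)
Q = -120645 (Q = -63 + 9*(203*(-66)) = -63 + 9*(-13398) = -63 - 120582 = -120645)
f(h) = √(-1 + h) (f(h) = √(h - 1) = √(-1 + h))
(-32202 + (-21248 + Q))/(f(-20) + s) = (-32202 + (-21248 - 120645))/(√(-1 - 20) - 3416) = (-32202 - 141893)/(√(-21) - 3416) = -174095/(I*√21 - 3416) = -174095/(-3416 + I*√21)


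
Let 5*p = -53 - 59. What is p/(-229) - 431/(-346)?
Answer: 532247/396170 ≈ 1.3435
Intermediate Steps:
p = -112/5 (p = (-53 - 59)/5 = (⅕)*(-112) = -112/5 ≈ -22.400)
p/(-229) - 431/(-346) = -112/5/(-229) - 431/(-346) = -112/5*(-1/229) - 431*(-1/346) = 112/1145 + 431/346 = 532247/396170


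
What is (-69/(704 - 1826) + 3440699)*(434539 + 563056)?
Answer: 1283726643415155/374 ≈ 3.4324e+12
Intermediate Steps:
(-69/(704 - 1826) + 3440699)*(434539 + 563056) = (-69/(-1122) + 3440699)*997595 = (-1/1122*(-69) + 3440699)*997595 = (23/374 + 3440699)*997595 = (1286821449/374)*997595 = 1283726643415155/374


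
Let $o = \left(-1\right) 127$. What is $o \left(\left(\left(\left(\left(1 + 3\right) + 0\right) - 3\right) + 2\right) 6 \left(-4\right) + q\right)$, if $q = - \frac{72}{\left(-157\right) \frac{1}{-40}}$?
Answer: $\frac{1801368}{157} \approx 11474.0$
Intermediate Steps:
$o = -127$
$q = - \frac{2880}{157}$ ($q = - \frac{72}{\left(-157\right) \left(- \frac{1}{40}\right)} = - \frac{72}{\frac{157}{40}} = \left(-72\right) \frac{40}{157} = - \frac{2880}{157} \approx -18.344$)
$o \left(\left(\left(\left(\left(1 + 3\right) + 0\right) - 3\right) + 2\right) 6 \left(-4\right) + q\right) = - 127 \left(\left(\left(\left(\left(1 + 3\right) + 0\right) - 3\right) + 2\right) 6 \left(-4\right) - \frac{2880}{157}\right) = - 127 \left(\left(\left(\left(4 + 0\right) - 3\right) + 2\right) 6 \left(-4\right) - \frac{2880}{157}\right) = - 127 \left(\left(\left(4 - 3\right) + 2\right) 6 \left(-4\right) - \frac{2880}{157}\right) = - 127 \left(\left(1 + 2\right) 6 \left(-4\right) - \frac{2880}{157}\right) = - 127 \left(3 \cdot 6 \left(-4\right) - \frac{2880}{157}\right) = - 127 \left(18 \left(-4\right) - \frac{2880}{157}\right) = - 127 \left(-72 - \frac{2880}{157}\right) = \left(-127\right) \left(- \frac{14184}{157}\right) = \frac{1801368}{157}$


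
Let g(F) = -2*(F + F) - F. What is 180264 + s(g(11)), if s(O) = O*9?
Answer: 179769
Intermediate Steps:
g(F) = -5*F (g(F) = -4*F - F = -5*F)
s(O) = 9*O
180264 + s(g(11)) = 180264 + 9*(-5*11) = 180264 + 9*(-55) = 180264 - 495 = 179769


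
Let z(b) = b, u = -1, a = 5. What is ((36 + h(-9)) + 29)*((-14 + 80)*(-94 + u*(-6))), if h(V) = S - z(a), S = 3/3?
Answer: -354288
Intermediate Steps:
S = 1 (S = 3*(⅓) = 1)
h(V) = -4 (h(V) = 1 - 1*5 = 1 - 5 = -4)
((36 + h(-9)) + 29)*((-14 + 80)*(-94 + u*(-6))) = ((36 - 4) + 29)*((-14 + 80)*(-94 - 1*(-6))) = (32 + 29)*(66*(-94 + 6)) = 61*(66*(-88)) = 61*(-5808) = -354288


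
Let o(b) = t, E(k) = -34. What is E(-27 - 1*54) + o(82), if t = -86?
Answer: -120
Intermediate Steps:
o(b) = -86
E(-27 - 1*54) + o(82) = -34 - 86 = -120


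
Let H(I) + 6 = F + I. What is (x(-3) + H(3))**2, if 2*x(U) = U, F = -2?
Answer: 169/4 ≈ 42.250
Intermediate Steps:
x(U) = U/2
H(I) = -8 + I (H(I) = -6 + (-2 + I) = -8 + I)
(x(-3) + H(3))**2 = ((1/2)*(-3) + (-8 + 3))**2 = (-3/2 - 5)**2 = (-13/2)**2 = 169/4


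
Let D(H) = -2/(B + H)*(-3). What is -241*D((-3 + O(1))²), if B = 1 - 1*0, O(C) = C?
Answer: -1446/5 ≈ -289.20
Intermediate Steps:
B = 1 (B = 1 + 0 = 1)
D(H) = 6/(1 + H) (D(H) = -2/(1 + H)*(-3) = 6/(1 + H))
-241*D((-3 + O(1))²) = -1446/(1 + (-3 + 1)²) = -1446/(1 + (-2)²) = -1446/(1 + 4) = -1446/5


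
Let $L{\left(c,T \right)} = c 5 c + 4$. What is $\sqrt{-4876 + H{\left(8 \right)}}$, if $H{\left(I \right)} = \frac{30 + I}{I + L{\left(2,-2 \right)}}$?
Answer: $\frac{i \sqrt{77997}}{4} \approx 69.82 i$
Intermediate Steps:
$L{\left(c,T \right)} = 4 + 5 c^{2}$ ($L{\left(c,T \right)} = 5 c c + 4 = 5 c^{2} + 4 = 4 + 5 c^{2}$)
$H{\left(I \right)} = \frac{30 + I}{24 + I}$ ($H{\left(I \right)} = \frac{30 + I}{I + \left(4 + 5 \cdot 2^{2}\right)} = \frac{30 + I}{I + \left(4 + 5 \cdot 4\right)} = \frac{30 + I}{I + \left(4 + 20\right)} = \frac{30 + I}{I + 24} = \frac{30 + I}{24 + I}$)
$\sqrt{-4876 + H{\left(8 \right)}} = \sqrt{-4876 + \frac{30 + 8}{24 + 8}} = \sqrt{-4876 + \frac{1}{32} \cdot 38} = \sqrt{-4876 + \frac{19}{16}} = \sqrt{- \frac{77997}{16}} = \frac{i \sqrt{77997}}{4}$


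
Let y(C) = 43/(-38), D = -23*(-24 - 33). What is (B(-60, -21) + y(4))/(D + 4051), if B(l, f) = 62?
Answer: 2313/203756 ≈ 0.011352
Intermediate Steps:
D = 1311 (D = -23*(-57) = 1311)
y(C) = -43/38 (y(C) = 43*(-1/38) = -43/38)
(B(-60, -21) + y(4))/(D + 4051) = (62 - 43/38)/(1311 + 4051) = (2313/38)/5362 = (2313/38)*(1/5362) = 2313/203756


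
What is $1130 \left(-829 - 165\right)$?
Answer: $-1123220$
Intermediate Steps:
$1130 \left(-829 - 165\right) = 1130 \left(-994\right) = -1123220$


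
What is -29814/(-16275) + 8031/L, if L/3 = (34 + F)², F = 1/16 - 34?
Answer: 3717827538/5425 ≈ 6.8531e+5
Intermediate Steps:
F = -543/16 (F = 1/16 - 34 = -543/16 ≈ -33.938)
L = 3/256 (L = 3*(34 - 543/16)² = 3*(1/16)² = 3*(1/256) = 3/256 ≈ 0.011719)
-29814/(-16275) + 8031/L = -29814/(-16275) + 8031/(3/256) = -29814*(-1/16275) + 8031*(256/3) = 9938/5425 + 685312 = 3717827538/5425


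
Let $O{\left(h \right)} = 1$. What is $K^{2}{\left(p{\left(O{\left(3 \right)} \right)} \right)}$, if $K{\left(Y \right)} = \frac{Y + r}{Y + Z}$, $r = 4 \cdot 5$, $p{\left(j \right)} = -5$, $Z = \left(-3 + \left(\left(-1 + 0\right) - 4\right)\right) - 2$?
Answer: $1$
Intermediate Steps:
$Z = -10$ ($Z = \left(-3 - 5\right) - 2 = -8 - 2 = -10$)
$r = 20$
$K{\left(Y \right)} = \frac{20 + Y}{-10 + Y}$ ($K{\left(Y \right)} = \frac{Y + 20}{Y - 10} = \frac{20 + Y}{-10 + Y}$)
$K^{2}{\left(p{\left(O{\left(3 \right)} \right)} \right)} = \left(\frac{20 - 5}{-10 - 5}\right)^{2} = \left(\frac{1}{-15} \cdot 15\right)^{2} = \left(\left(- \frac{1}{15}\right) 15\right)^{2} = \left(-1\right)^{2} = 1$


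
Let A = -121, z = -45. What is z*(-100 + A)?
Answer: 9945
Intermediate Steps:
z*(-100 + A) = -45*(-100 - 121) = -45*(-221) = 9945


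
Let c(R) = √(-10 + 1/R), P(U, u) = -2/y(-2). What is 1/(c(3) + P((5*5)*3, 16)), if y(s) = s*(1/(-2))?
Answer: -6/41 - I*√87/41 ≈ -0.14634 - 0.2275*I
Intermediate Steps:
y(s) = -s/2 (y(s) = s*(1*(-½)) = s*(-½) = -s/2)
P(U, u) = -2 (P(U, u) = -2/((-½*(-2))) = -2/1 = -2*1 = -2)
1/(c(3) + P((5*5)*3, 16)) = 1/(√(-10 + 1/3) - 2) = 1/(√(-10 + ⅓) - 2) = 1/(√(-29/3) - 2) = 1/(I*√87/3 - 2) = 1/(-2 + I*√87/3)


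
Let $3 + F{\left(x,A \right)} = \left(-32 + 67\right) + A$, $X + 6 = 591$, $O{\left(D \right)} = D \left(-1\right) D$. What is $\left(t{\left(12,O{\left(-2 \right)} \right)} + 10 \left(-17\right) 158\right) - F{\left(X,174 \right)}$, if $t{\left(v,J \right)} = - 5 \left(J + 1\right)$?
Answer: $-27051$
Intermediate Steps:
$O{\left(D \right)} = - D^{2}$ ($O{\left(D \right)} = - D D = - D^{2}$)
$t{\left(v,J \right)} = -5 - 5 J$ ($t{\left(v,J \right)} = - 5 \left(1 + J\right) = -5 - 5 J$)
$X = 585$ ($X = -6 + 591 = 585$)
$F{\left(x,A \right)} = 32 + A$ ($F{\left(x,A \right)} = -3 + \left(\left(-32 + 67\right) + A\right) = -3 + \left(35 + A\right) = 32 + A$)
$\left(t{\left(12,O{\left(-2 \right)} \right)} + 10 \left(-17\right) 158\right) - F{\left(X,174 \right)} = \left(\left(-5 - 5 \left(- \left(-2\right)^{2}\right)\right) + 10 \left(-17\right) 158\right) - \left(32 + 174\right) = \left(\left(-5 - 5 \left(\left(-1\right) 4\right)\right) - 26860\right) - 206 = \left(\left(-5 - -20\right) - 26860\right) - 206 = \left(\left(-5 + 20\right) - 26860\right) - 206 = \left(15 - 26860\right) - 206 = -26845 - 206 = -27051$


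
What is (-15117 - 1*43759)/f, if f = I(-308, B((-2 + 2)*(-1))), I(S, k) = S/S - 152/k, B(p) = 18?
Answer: 529884/67 ≈ 7908.7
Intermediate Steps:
I(S, k) = 1 - 152/k
f = -67/9 (f = (-152 + 18)/18 = (1/18)*(-134) = -67/9 ≈ -7.4444)
(-15117 - 1*43759)/f = (-15117 - 1*43759)/(-67/9) = (-15117 - 43759)*(-9/67) = -58876*(-9/67) = 529884/67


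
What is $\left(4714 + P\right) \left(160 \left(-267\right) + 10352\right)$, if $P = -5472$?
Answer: $24534944$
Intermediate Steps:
$\left(4714 + P\right) \left(160 \left(-267\right) + 10352\right) = \left(4714 - 5472\right) \left(160 \left(-267\right) + 10352\right) = - 758 \left(-42720 + 10352\right) = \left(-758\right) \left(-32368\right) = 24534944$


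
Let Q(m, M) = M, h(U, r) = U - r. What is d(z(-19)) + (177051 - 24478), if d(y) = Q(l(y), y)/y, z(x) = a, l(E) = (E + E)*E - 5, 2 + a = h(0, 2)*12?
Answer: 152574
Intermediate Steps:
a = -26 (a = -2 + (0 - 1*2)*12 = -2 + (0 - 2)*12 = -2 - 2*12 = -2 - 24 = -26)
l(E) = -5 + 2*E² (l(E) = (2*E)*E - 5 = 2*E² - 5 = -5 + 2*E²)
z(x) = -26
d(y) = 1 (d(y) = y/y = 1)
d(z(-19)) + (177051 - 24478) = 1 + (177051 - 24478) = 1 + 152573 = 152574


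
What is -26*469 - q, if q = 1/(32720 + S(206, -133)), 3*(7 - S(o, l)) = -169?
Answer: -1199279903/98350 ≈ -12194.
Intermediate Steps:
S(o, l) = 190/3 (S(o, l) = 7 - 1/3*(-169) = 7 + 169/3 = 190/3)
q = 3/98350 (q = 1/(32720 + 190/3) = 1/(98350/3) = 3/98350 ≈ 3.0503e-5)
-26*469 - q = -26*469 - 1*3/98350 = -12194 - 3/98350 = -1199279903/98350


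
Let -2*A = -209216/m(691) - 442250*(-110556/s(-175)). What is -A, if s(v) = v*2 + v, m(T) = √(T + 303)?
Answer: -325955940/7 - 7472*√994/71 ≈ -4.6568e+7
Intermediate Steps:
m(T) = √(303 + T)
s(v) = 3*v (s(v) = 2*v + v = 3*v)
A = 325955940/7 + 7472*√994/71 (A = -(-209216/√(303 + 691) - 442250/((3*(-175))/((-747*148))))/2 = -(-209216*√994/994 - 442250/((-525/(-110556))))/2 = -(-14944*√994/71 - 442250/((-525*(-1/110556))))/2 = -(-14944*√994/71 - 442250/175/36852)/2 = -(-14944*√994/71 - 442250*36852/175)/2 = -(-14944*√994/71 - 651911880/7)/2 = -(-651911880/7 - 14944*√994/71)/2 = 325955940/7 + 7472*√994/71 ≈ 4.6568e+7)
-A = -(325955940/7 + 7472*√994/71) = -325955940/7 - 7472*√994/71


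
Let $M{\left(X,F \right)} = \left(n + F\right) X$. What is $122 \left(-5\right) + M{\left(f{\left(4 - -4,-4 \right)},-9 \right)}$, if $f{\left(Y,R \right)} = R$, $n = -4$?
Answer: $-558$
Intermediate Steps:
$M{\left(X,F \right)} = X \left(-4 + F\right)$ ($M{\left(X,F \right)} = \left(-4 + F\right) X = X \left(-4 + F\right)$)
$122 \left(-5\right) + M{\left(f{\left(4 - -4,-4 \right)},-9 \right)} = 122 \left(-5\right) - 4 \left(-4 - 9\right) = -610 - -52 = -610 + 52 = -558$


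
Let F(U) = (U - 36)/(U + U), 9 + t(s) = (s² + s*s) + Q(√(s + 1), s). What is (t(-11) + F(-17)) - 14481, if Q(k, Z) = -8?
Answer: -484651/34 ≈ -14254.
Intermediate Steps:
t(s) = -17 + 2*s² (t(s) = -9 + ((s² + s*s) - 8) = -9 + ((s² + s²) - 8) = -9 + (2*s² - 8) = -9 + (-8 + 2*s²) = -17 + 2*s²)
F(U) = (-36 + U)/(2*U) (F(U) = (-36 + U)/((2*U)) = (-36 + U)*(1/(2*U)) = (-36 + U)/(2*U))
(t(-11) + F(-17)) - 14481 = ((-17 + 2*(-11)²) + (½)*(-36 - 17)/(-17)) - 14481 = ((-17 + 2*121) + (½)*(-1/17)*(-53)) - 14481 = ((-17 + 242) + 53/34) - 14481 = (225 + 53/34) - 14481 = 7703/34 - 14481 = -484651/34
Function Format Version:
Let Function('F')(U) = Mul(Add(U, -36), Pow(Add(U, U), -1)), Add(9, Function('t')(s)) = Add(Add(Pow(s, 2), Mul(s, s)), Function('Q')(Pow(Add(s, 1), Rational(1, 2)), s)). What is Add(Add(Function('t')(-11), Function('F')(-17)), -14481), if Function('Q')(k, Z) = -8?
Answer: Rational(-484651, 34) ≈ -14254.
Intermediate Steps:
Function('t')(s) = Add(-17, Mul(2, Pow(s, 2))) (Function('t')(s) = Add(-9, Add(Add(Pow(s, 2), Mul(s, s)), -8)) = Add(-9, Add(Add(Pow(s, 2), Pow(s, 2)), -8)) = Add(-9, Add(Mul(2, Pow(s, 2)), -8)) = Add(-9, Add(-8, Mul(2, Pow(s, 2)))) = Add(-17, Mul(2, Pow(s, 2))))
Function('F')(U) = Mul(Rational(1, 2), Pow(U, -1), Add(-36, U)) (Function('F')(U) = Mul(Add(-36, U), Pow(Mul(2, U), -1)) = Mul(Add(-36, U), Mul(Rational(1, 2), Pow(U, -1))) = Mul(Rational(1, 2), Pow(U, -1), Add(-36, U)))
Add(Add(Function('t')(-11), Function('F')(-17)), -14481) = Add(Add(Add(-17, Mul(2, Pow(-11, 2))), Mul(Rational(1, 2), Pow(-17, -1), Add(-36, -17))), -14481) = Add(Add(Add(-17, Mul(2, 121)), Mul(Rational(1, 2), Rational(-1, 17), -53)), -14481) = Add(Add(Add(-17, 242), Rational(53, 34)), -14481) = Add(Add(225, Rational(53, 34)), -14481) = Add(Rational(7703, 34), -14481) = Rational(-484651, 34)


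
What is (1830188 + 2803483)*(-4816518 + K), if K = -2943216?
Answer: -35956054403514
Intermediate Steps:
(1830188 + 2803483)*(-4816518 + K) = (1830188 + 2803483)*(-4816518 - 2943216) = 4633671*(-7759734) = -35956054403514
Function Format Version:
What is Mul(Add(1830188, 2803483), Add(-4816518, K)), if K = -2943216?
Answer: -35956054403514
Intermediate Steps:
Mul(Add(1830188, 2803483), Add(-4816518, K)) = Mul(Add(1830188, 2803483), Add(-4816518, -2943216)) = Mul(4633671, -7759734) = -35956054403514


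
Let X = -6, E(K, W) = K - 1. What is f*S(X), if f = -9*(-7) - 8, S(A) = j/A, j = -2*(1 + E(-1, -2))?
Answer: -55/3 ≈ -18.333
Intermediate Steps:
E(K, W) = -1 + K
j = 2 (j = -2*(1 + (-1 - 1)) = -2*(1 - 2) = -2*(-1) = 2)
S(A) = 2/A
f = 55 (f = 63 - 8 = 55)
f*S(X) = 55*(2/(-6)) = 55*(2*(-⅙)) = 55*(-⅓) = -55/3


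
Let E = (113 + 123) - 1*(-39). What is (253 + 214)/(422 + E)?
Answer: 467/697 ≈ 0.67001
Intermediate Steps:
E = 275 (E = 236 + 39 = 275)
(253 + 214)/(422 + E) = (253 + 214)/(422 + 275) = 467/697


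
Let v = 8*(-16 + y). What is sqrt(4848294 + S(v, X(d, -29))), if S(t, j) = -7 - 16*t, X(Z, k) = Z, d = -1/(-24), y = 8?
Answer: sqrt(4849311) ≈ 2202.1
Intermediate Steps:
v = -64 (v = 8*(-16 + 8) = 8*(-8) = -64)
d = 1/24 (d = -1*(-1/24) = 1/24 ≈ 0.041667)
sqrt(4848294 + S(v, X(d, -29))) = sqrt(4848294 + (-7 - 16*(-64))) = sqrt(4848294 + (-7 + 1024)) = sqrt(4848294 + 1017) = sqrt(4849311)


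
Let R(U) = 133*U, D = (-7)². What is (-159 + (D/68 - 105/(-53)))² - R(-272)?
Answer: 787189171017/12988816 ≈ 60605.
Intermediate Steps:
D = 49
(-159 + (D/68 - 105/(-53)))² - R(-272) = (-159 + (49/68 - 105/(-53)))² - 133*(-272) = (-159 + (49*(1/68) - 105*(-1/53)))² - 1*(-36176) = (-159 + (49/68 + 105/53))² + 36176 = (-159 + 9737/3604)² + 36176 = (-563299/3604)² + 36176 = 317305763401/12988816 + 36176 = 787189171017/12988816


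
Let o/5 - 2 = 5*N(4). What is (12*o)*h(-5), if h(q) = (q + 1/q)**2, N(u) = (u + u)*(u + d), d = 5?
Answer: 2936544/5 ≈ 5.8731e+5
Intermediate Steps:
N(u) = 2*u*(5 + u) (N(u) = (u + u)*(u + 5) = (2*u)*(5 + u) = 2*u*(5 + u))
o = 1810 (o = 10 + 5*(5*(2*4*(5 + 4))) = 10 + 5*(5*(2*4*9)) = 10 + 5*(5*72) = 10 + 5*360 = 10 + 1800 = 1810)
(12*o)*h(-5) = (12*1810)*((1 + (-5)**2)**2/(-5)**2) = 21720*((1 + 25)**2/25) = 21720*((1/25)*26**2) = 21720*((1/25)*676) = 21720*(676/25) = 2936544/5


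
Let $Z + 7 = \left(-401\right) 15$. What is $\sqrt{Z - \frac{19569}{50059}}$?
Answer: $\frac{i \sqrt{15091530367153}}{50059} \approx 77.604 i$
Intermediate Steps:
$Z = -6022$ ($Z = -7 - 6015 = -6022$)
$\sqrt{Z - \frac{19569}{50059}} = \sqrt{-6022 - \frac{19569}{50059}} = \sqrt{- \frac{301474867}{50059}} = \frac{i \sqrt{15091530367153}}{50059}$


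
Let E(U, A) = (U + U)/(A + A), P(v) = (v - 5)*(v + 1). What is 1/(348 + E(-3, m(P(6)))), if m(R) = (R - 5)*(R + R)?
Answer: 28/9741 ≈ 0.0028744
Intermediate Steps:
P(v) = (1 + v)*(-5 + v) (P(v) = (-5 + v)*(1 + v) = (1 + v)*(-5 + v))
m(R) = 2*R*(-5 + R) (m(R) = (-5 + R)*(2*R) = 2*R*(-5 + R))
E(U, A) = U/A (E(U, A) = (2*U)/((2*A)) = (2*U)*(1/(2*A)) = U/A)
1/(348 + E(-3, m(P(6)))) = 1/(348 - 3*1/(2*(-5 + (-5 + 6² - 4*6))*(-5 + 6² - 4*6))) = 1/(348 - 3*1/(2*(-5 + (-5 + 36 - 24))*(-5 + 36 - 24))) = 1/(348 - 3*1/(14*(-5 + 7))) = 1/(348 - 3/(2*7*2)) = 1/(348 - 3/28) = 1/(9741/28) = 28/9741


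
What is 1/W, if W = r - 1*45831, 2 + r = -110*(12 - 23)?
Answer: -1/44623 ≈ -2.2410e-5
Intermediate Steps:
r = 1208 (r = -2 - 110*(12 - 23) = -2 - 110*(-11) = -2 + 1210 = 1208)
W = -44623 (W = 1208 - 1*45831 = 1208 - 45831 = -44623)
1/W = 1/(-44623) = -1/44623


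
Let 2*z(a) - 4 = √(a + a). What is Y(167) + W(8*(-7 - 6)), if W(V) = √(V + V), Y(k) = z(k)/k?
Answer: 2/167 + √334/334 + 4*I*√13 ≈ 0.066694 + 14.422*I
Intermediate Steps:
z(a) = 2 + √2*√a/2 (z(a) = 2 + √(a + a)/2 = 2 + √(2*a)/2 = 2 + (√2*√a)/2 = 2 + √2*√a/2)
Y(k) = (2 + √2*√k/2)/k
W(V) = √2*√V (W(V) = √(2*V) = √2*√V)
Y(167) + W(8*(-7 - 6)) = (½)*(4 + √2*√167)/167 + √2*√(8*(-7 - 6)) = (½)*(1/167)*(4 + √334) + √2*√(8*(-13)) = (2/167 + √334/334) + √2*√(-104) = (2/167 + √334/334) + √2*(2*I*√26) = (2/167 + √334/334) + 4*I*√13 = 2/167 + √334/334 + 4*I*√13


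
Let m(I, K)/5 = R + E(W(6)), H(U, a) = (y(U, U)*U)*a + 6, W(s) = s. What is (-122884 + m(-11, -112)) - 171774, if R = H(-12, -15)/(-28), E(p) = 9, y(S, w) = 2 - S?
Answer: -4130897/14 ≈ -2.9506e+5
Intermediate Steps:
H(U, a) = 6 + U*a*(2 - U) (H(U, a) = ((2 - U)*U)*a + 6 = (U*(2 - U))*a + 6 = U*a*(2 - U) + 6 = 6 + U*a*(2 - U))
R = -1263/14 (R = (6 - 1*(-12)*(-15)*(-2 - 12))/(-28) = (6 - 1*(-12)*(-15)*(-14))*(-1/28) = (6 + 2520)*(-1/28) = 2526*(-1/28) = -1263/14 ≈ -90.214)
m(I, K) = -5685/14 (m(I, K) = 5*(-1263/14 + 9) = 5*(-1137/14) = -5685/14)
(-122884 + m(-11, -112)) - 171774 = (-122884 - 5685/14) - 171774 = -1726061/14 - 171774 = -4130897/14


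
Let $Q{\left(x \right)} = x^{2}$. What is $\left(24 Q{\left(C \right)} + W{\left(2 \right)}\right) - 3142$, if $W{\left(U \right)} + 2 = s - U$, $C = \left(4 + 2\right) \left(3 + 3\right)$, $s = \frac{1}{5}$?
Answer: $\frac{139791}{5} \approx 27958.0$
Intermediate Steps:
$s = \frac{1}{5} \approx 0.2$
$C = 36$ ($C = 6 \cdot 6 = 36$)
$W{\left(U \right)} = - \frac{9}{5} - U$ ($W{\left(U \right)} = -2 - \left(- \frac{1}{5} + U\right) = - \frac{9}{5} - U$)
$\left(24 Q{\left(C \right)} + W{\left(2 \right)}\right) - 3142 = \left(24 \cdot 36^{2} - \frac{19}{5}\right) - 3142 = \left(24 \cdot 1296 - \frac{19}{5}\right) - 3142 = \left(31104 - \frac{19}{5}\right) - 3142 = \frac{155501}{5} - 3142 = \frac{139791}{5}$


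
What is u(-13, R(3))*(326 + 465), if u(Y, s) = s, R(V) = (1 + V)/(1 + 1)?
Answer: 1582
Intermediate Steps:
R(V) = 1/2 + V/2 (R(V) = (1 + V)/2 = (1 + V)*(1/2) = 1/2 + V/2)
u(-13, R(3))*(326 + 465) = (1/2 + (1/2)*3)*(326 + 465) = (1/2 + 3/2)*791 = 2*791 = 1582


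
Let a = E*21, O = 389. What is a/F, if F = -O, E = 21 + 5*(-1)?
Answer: -336/389 ≈ -0.86375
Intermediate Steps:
E = 16 (E = 21 - 5 = 16)
a = 336 (a = 16*21 = 336)
F = -389 (F = -1*389 = -389)
a/F = 336/(-389) = 336*(-1/389) = -336/389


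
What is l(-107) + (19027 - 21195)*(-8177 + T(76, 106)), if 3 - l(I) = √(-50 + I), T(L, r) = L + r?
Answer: 17333163 - I*√157 ≈ 1.7333e+7 - 12.53*I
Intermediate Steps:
l(I) = 3 - √(-50 + I)
l(-107) + (19027 - 21195)*(-8177 + T(76, 106)) = (3 - √(-50 - 107)) + (19027 - 21195)*(-8177 + (76 + 106)) = (3 - √(-157)) - 2168*(-8177 + 182) = (3 - I*√157) - 2168*(-7995) = (3 - I*√157) + 17333160 = 17333163 - I*√157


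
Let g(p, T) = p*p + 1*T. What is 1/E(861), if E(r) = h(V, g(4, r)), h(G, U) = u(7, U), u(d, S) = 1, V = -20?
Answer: 1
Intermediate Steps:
g(p, T) = T + p² (g(p, T) = p² + T = T + p²)
h(G, U) = 1
E(r) = 1
1/E(861) = 1/1 = 1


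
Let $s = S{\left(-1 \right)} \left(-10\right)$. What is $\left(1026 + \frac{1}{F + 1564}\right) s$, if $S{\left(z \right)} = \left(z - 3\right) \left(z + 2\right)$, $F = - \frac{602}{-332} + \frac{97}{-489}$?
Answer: $\frac{5215662878880}{127087223} \approx 41040.0$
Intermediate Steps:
$F = \frac{131087}{81174}$ ($F = \left(-602\right) \left(- \frac{1}{332}\right) + 97 \left(- \frac{1}{489}\right) = \frac{301}{166} - \frac{97}{489} = \frac{131087}{81174} \approx 1.6149$)
$S{\left(z \right)} = \left(-3 + z\right) \left(2 + z\right)$
$s = 40$ ($s = \left(-6 + \left(-1\right)^{2} - -1\right) \left(-10\right) = \left(-6 + 1 + 1\right) \left(-10\right) = \left(-4\right) \left(-10\right) = 40$)
$\left(1026 + \frac{1}{F + 1564}\right) s = \left(1026 + \frac{1}{\frac{131087}{81174} + 1564}\right) 40 = \left(1026 + \frac{1}{\frac{127087223}{81174}}\right) 40 = \left(1026 + \frac{81174}{127087223}\right) 40 = \frac{130391571972}{127087223} \cdot 40 = \frac{5215662878880}{127087223}$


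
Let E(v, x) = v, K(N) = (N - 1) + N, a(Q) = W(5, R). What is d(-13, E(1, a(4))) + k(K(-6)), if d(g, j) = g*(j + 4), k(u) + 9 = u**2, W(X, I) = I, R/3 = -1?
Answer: 95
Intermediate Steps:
R = -3 (R = 3*(-1) = -3)
a(Q) = -3
K(N) = -1 + 2*N (K(N) = (-1 + N) + N = -1 + 2*N)
k(u) = -9 + u**2
d(g, j) = g*(4 + j)
d(-13, E(1, a(4))) + k(K(-6)) = -13*(4 + 1) + (-9 + (-1 + 2*(-6))**2) = -13*5 + (-9 + (-1 - 12)**2) = -65 + (-9 + (-13)**2) = -65 + (-9 + 169) = -65 + 160 = 95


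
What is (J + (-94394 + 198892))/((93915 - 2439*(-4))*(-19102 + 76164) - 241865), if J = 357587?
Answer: 462085/5915432737 ≈ 7.8115e-5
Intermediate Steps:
(J + (-94394 + 198892))/((93915 - 2439*(-4))*(-19102 + 76164) - 241865) = (357587 + (-94394 + 198892))/((93915 - 2439*(-4))*(-19102 + 76164) - 241865) = (357587 + 104498)/((93915 + 9756)*57062 - 241865) = 462085/(103671*57062 - 241865) = 462085/(5915674602 - 241865) = 462085/5915432737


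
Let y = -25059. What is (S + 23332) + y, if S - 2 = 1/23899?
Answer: -41225774/23899 ≈ -1725.0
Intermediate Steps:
S = 47799/23899 (S = 2 + 1/23899 = 47799/23899 ≈ 2.0000)
(S + 23332) + y = (47799/23899 + 23332) - 25059 = 557659267/23899 - 25059 = -41225774/23899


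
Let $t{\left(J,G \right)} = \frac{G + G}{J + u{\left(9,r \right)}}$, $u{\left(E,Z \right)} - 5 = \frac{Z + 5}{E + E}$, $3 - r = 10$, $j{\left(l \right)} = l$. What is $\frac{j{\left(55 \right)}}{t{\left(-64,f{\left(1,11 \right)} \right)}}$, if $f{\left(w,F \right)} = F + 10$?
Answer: $- \frac{2090}{27} \approx -77.407$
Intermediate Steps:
$r = -7$ ($r = 3 - 10 = -7$)
$f{\left(w,F \right)} = 10 + F$
$u{\left(E,Z \right)} = 5 + \frac{5 + Z}{2 E}$ ($u{\left(E,Z \right)} = 5 + \frac{Z + 5}{E + E} = 5 + \frac{5 + Z}{2 E}$)
$t{\left(J,G \right)} = \frac{2 G}{\frac{44}{9} + J}$ ($t{\left(J,G \right)} = \frac{G + G}{J + \frac{5 - 7 + 10 \cdot 9}{2 \cdot 9}} = \frac{2 G}{J + \frac{1}{2} \cdot \frac{1}{9} \left(5 - 7 + 90\right)} = \frac{2 G}{J + \frac{1}{2} \cdot \frac{1}{9} \cdot 88} = \frac{2 G}{J + \frac{44}{9}} = \frac{2 G}{\frac{44}{9} + J}$)
$\frac{j{\left(55 \right)}}{t{\left(-64,f{\left(1,11 \right)} \right)}} = \frac{55}{18 \left(10 + 11\right) \frac{1}{44 + 9 \left(-64\right)}} = \frac{55}{18 \cdot 21 \frac{1}{44 - 576}} = \frac{55}{18 \cdot 21 \frac{1}{-532}} = \frac{55}{18 \cdot 21 \left(- \frac{1}{532}\right)} = \frac{55}{- \frac{27}{38}} = 55 \left(- \frac{38}{27}\right) = - \frac{2090}{27}$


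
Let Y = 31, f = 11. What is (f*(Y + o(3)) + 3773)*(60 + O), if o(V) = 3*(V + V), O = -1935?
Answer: -8085000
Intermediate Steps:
o(V) = 6*V (o(V) = 3*(2*V) = 6*V)
(f*(Y + o(3)) + 3773)*(60 + O) = (11*(31 + 6*3) + 3773)*(60 - 1935) = (11*(31 + 18) + 3773)*(-1875) = (11*49 + 3773)*(-1875) = (539 + 3773)*(-1875) = 4312*(-1875) = -8085000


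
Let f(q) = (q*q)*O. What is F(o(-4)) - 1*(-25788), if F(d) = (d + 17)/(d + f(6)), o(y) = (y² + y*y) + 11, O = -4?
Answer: 2604528/101 ≈ 25787.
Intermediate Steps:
f(q) = -4*q² (f(q) = (q*q)*(-4) = q²*(-4) = -4*q²)
o(y) = 11 + 2*y² (o(y) = (y² + y²) + 11 = 2*y² + 11 = 11 + 2*y²)
F(d) = (17 + d)/(-144 + d) (F(d) = (d + 17)/(d - 4*6²) = (17 + d)/(d - 4*36) = (17 + d)/(d - 144) = (17 + d)/(-144 + d))
F(o(-4)) - 1*(-25788) = (17 + (11 + 2*(-4)²))/(-144 + (11 + 2*(-4)²)) - 1*(-25788) = (17 + (11 + 2*16))/(-144 + (11 + 2*16)) + 25788 = (17 + (11 + 32))/(-144 + (11 + 32)) + 25788 = (17 + 43)/(-144 + 43) + 25788 = 60/(-101) + 25788 = -1/101*60 + 25788 = -60/101 + 25788 = 2604528/101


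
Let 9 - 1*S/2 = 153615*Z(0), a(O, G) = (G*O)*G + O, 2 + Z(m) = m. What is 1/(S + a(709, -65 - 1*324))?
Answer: 1/107901776 ≈ 9.2677e-9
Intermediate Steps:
Z(m) = -2 + m
a(O, G) = O + O*G² (a(O, G) = O*G² + O = O + O*G²)
S = 614478 (S = 18 - 307230*(-2 + 0) = 18 - 307230*(-2) = 18 - 2*(-307230) = 18 + 614460 = 614478)
1/(S + a(709, -65 - 1*324)) = 1/(614478 + 709*(1 + (-65 - 1*324)²)) = 1/(614478 + 709*(1 + (-65 - 324)²)) = 1/(614478 + 709*(1 + (-389)²)) = 1/(614478 + 709*(1 + 151321)) = 1/(614478 + 709*151322) = 1/(614478 + 107287298) = 1/107901776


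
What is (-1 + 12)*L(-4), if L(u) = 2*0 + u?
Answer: -44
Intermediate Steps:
L(u) = u (L(u) = 0 + u = u)
(-1 + 12)*L(-4) = (-1 + 12)*(-4) = 11*(-4) = -44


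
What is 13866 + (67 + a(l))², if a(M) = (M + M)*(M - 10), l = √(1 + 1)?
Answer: 19707 - 2840*√2 ≈ 15691.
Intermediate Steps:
l = √2 ≈ 1.4142
a(M) = 2*M*(-10 + M) (a(M) = (2*M)*(-10 + M) = 2*M*(-10 + M))
13866 + (67 + a(l))² = 13866 + (67 + 2*√2*(-10 + √2))²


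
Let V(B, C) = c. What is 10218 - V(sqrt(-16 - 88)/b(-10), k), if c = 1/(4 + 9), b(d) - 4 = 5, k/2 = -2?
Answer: 132833/13 ≈ 10218.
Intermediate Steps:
k = -4 (k = 2*(-2) = -4)
b(d) = 9 (b(d) = 4 + 5 = 9)
c = 1/13 ≈ 0.076923
V(B, C) = 1/13
10218 - V(sqrt(-16 - 88)/b(-10), k) = 10218 - 1*1/13 = 10218 - 1/13 = 132833/13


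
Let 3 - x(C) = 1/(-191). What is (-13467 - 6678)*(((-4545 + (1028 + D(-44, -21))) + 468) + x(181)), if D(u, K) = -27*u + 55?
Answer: 6937373940/191 ≈ 3.6321e+7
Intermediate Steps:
D(u, K) = 55 - 27*u
x(C) = 574/191 (x(C) = 3 - 1/(-191) = 3 - 1*(-1/191) = 3 + 1/191 = 574/191)
(-13467 - 6678)*(((-4545 + (1028 + D(-44, -21))) + 468) + x(181)) = (-13467 - 6678)*(((-4545 + (1028 + (55 - 27*(-44)))) + 468) + 574/191) = -20145*(((-4545 + (1028 + (55 + 1188))) + 468) + 574/191) = -20145*(((-4545 + (1028 + 1243)) + 468) + 574/191) = -20145*(((-4545 + 2271) + 468) + 574/191) = -20145*((-2274 + 468) + 574/191) = -20145*(-1806 + 574/191) = -20145*(-344372/191) = 6937373940/191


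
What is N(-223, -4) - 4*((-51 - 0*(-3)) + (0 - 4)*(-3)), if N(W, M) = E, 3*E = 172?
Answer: 640/3 ≈ 213.33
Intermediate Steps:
E = 172/3 (E = (⅓)*172 = 172/3 ≈ 57.333)
N(W, M) = 172/3
N(-223, -4) - 4*((-51 - 0*(-3)) + (0 - 4)*(-3)) = 172/3 - 4*((-51 - 0*(-3)) + (0 - 4)*(-3)) = 172/3 - 4*((-51 - 1*0) - 4*(-3)) = 172/3 - 4*((-51 + 0) + 12) = 172/3 - 4*(-51 + 12) = 172/3 - 4*(-39) = 172/3 + 156 = 640/3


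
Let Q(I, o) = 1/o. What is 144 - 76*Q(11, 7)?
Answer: 932/7 ≈ 133.14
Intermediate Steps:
Q(I, o) = 1/o
144 - 76*Q(11, 7) = 144 - 76/7 = 932/7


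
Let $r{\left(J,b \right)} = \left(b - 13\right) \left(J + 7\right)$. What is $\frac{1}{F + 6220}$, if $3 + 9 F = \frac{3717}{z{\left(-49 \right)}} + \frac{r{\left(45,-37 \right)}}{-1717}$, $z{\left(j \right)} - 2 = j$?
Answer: $\frac{726291}{4511028034} \approx 0.000161$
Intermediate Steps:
$z{\left(j \right)} = 2 + j$
$r{\left(J,b \right)} = \left(-13 + b\right) \left(7 + J\right)$
$F = - \frac{6501986}{726291}$ ($F = - \frac{1}{3} + \frac{\frac{3717}{2 - 49} + \frac{-91 - 585 + 7 \left(-37\right) + 45 \left(-37\right)}{-1717}}{9} = - \frac{1}{3} + \frac{\frac{3717}{-47} + \left(-91 - 585 - 259 - 1665\right) \left(- \frac{1}{1717}\right)}{9} = - \frac{1}{3} + \frac{3717 \left(- \frac{1}{47}\right) - - \frac{2600}{1717}}{9} = - \frac{1}{3} + \frac{- \frac{3717}{47} + \frac{2600}{1717}}{9} = - \frac{1}{3} + \frac{1}{9} \left(- \frac{6259889}{80699}\right) = - \frac{1}{3} - \frac{6259889}{726291} = - \frac{6501986}{726291} \approx -8.9523$)
$\frac{1}{F + 6220} = \frac{1}{- \frac{6501986}{726291} + 6220} = \frac{1}{\frac{4511028034}{726291}} = \frac{726291}{4511028034}$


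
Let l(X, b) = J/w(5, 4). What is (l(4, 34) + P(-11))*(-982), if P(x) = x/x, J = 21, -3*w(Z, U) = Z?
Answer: 56956/5 ≈ 11391.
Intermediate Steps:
w(Z, U) = -Z/3
l(X, b) = -63/5 (l(X, b) = 21/((-⅓*5)) = 21/(-5/3) = 21*(-⅗) = -63/5)
P(x) = 1
(l(4, 34) + P(-11))*(-982) = (-63/5 + 1)*(-982) = -58/5*(-982) = 56956/5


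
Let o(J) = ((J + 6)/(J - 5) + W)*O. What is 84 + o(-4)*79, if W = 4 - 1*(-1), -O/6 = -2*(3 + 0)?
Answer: 13672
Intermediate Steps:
O = 36 (O = -(-12)*(3 + 0) = -(-12)*3 = -6*(-6) = 36)
W = 5 (W = 4 + 1 = 5)
o(J) = 180 + 36*(6 + J)/(-5 + J) (o(J) = ((J + 6)/(J - 5) + 5)*36 = ((6 + J)/(-5 + J) + 5)*36 = (5 + (6 + J)/(-5 + J))*36 = 180 + 36*(6 + J)/(-5 + J))
84 + o(-4)*79 = 84 + (36*(-19 + 6*(-4))/(-5 - 4))*79 = 84 + (36*(-19 - 24)/(-9))*79 = 84 + (36*(-1/9)*(-43))*79 = 84 + 172*79 = 84 + 13588 = 13672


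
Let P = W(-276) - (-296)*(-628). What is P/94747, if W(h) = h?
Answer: -186164/94747 ≈ -1.9649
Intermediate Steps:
P = -186164 (P = -276 - (-296)*(-628) = -276 - 296*628 = -276 - 185888 = -186164)
P/94747 = -186164/94747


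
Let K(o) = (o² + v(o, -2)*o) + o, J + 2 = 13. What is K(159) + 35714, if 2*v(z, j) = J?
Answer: 124057/2 ≈ 62029.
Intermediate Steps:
J = 11 (J = -2 + 13 = 11)
v(z, j) = 11/2 (v(z, j) = (½)*11 = 11/2)
K(o) = o² + 13*o/2 (K(o) = (o² + 11*o/2) + o = o² + 13*o/2)
K(159) + 35714 = (½)*159*(13 + 2*159) + 35714 = (½)*159*(13 + 318) + 35714 = (½)*159*331 + 35714 = 52629/2 + 35714 = 124057/2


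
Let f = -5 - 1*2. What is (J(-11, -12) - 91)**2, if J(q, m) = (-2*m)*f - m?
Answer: 61009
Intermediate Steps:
f = -7 (f = -5 - 2 = -7)
J(q, m) = 13*m (J(q, m) = -2*m*(-7) - m = 14*m - m = 13*m)
(J(-11, -12) - 91)**2 = (13*(-12) - 91)**2 = (-156 - 91)**2 = (-247)**2 = 61009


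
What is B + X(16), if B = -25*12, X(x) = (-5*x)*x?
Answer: -1580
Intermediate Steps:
X(x) = -5*x²
B = -300
B + X(16) = -300 - 5*16² = -300 - 5*256 = -300 - 1280 = -1580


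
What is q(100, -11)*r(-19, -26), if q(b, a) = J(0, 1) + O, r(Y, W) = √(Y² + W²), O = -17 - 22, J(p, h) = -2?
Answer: -41*√1037 ≈ -1320.3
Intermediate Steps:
O = -39
r(Y, W) = √(W² + Y²)
q(b, a) = -41 (q(b, a) = -2 - 39 = -41)
q(100, -11)*r(-19, -26) = -41*√((-26)² + (-19)²) = -41*√(676 + 361) = -41*√1037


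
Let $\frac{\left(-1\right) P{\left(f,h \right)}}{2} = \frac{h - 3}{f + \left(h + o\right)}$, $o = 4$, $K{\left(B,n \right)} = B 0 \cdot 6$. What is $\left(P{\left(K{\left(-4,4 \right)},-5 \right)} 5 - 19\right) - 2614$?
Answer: $-2713$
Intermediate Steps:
$K{\left(B,n \right)} = 0$ ($K{\left(B,n \right)} = 0 \cdot 6 = 0$)
$P{\left(f,h \right)} = - \frac{2 \left(-3 + h\right)}{4 + f + h}$ ($P{\left(f,h \right)} = - 2 \frac{h - 3}{f + \left(h + 4\right)} = - 2 \frac{-3 + h}{f + \left(4 + h\right)} = - 2 \frac{-3 + h}{4 + f + h} = - \frac{2 \left(-3 + h\right)}{4 + f + h}$)
$\left(P{\left(K{\left(-4,4 \right)},-5 \right)} 5 - 19\right) - 2614 = \left(\frac{2 \left(3 - -5\right)}{4 + 0 - 5} \cdot 5 - 19\right) - 2614 = \left(\frac{2 \left(3 + 5\right)}{-1} \cdot 5 - 19\right) - 2614 = \left(2 \left(-1\right) 8 \cdot 5 - 19\right) - 2614 = \left(\left(-16\right) 5 - 19\right) - 2614 = \left(-80 - 19\right) - 2614 = -99 - 2614 = -2713$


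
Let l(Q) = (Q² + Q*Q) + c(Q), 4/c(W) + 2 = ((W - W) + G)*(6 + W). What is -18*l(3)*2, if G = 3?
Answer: -16344/25 ≈ -653.76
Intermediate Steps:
c(W) = 4/(16 + 3*W) (c(W) = 4/(-2 + ((W - W) + 3)*(6 + W)) = 4/(-2 + (0 + 3)*(6 + W)) = 4/(-2 + 3*(6 + W)) = 4/(-2 + (18 + 3*W)) = 4/(16 + 3*W))
l(Q) = 2*Q² + 4/(16 + 3*Q) (l(Q) = (Q² + Q*Q) + 4/(16 + 3*Q) = (Q² + Q²) + 4/(16 + 3*Q) = 2*Q² + 4/(16 + 3*Q))
-18*l(3)*2 = -36*(2 + 3²*(16 + 3*3))/(16 + 3*3)*2 = -36*(2 + 9*(16 + 9))/(16 + 9)*2 = -36*(2 + 9*25)/25*2 = -36*(2 + 225)/25*2 = -36*227/25*2 = -18*454/25*2 = -8172/25*2 = -16344/25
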